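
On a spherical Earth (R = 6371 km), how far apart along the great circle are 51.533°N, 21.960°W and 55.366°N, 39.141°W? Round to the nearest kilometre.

Δλ = -39.141 − -21.960 = -17.181°.
Δφ = 55.366 − 51.533 = 3.833°.
a = sin²(Δφ/2) + cos φ₁ · cos φ₂ · sin²(Δλ/2) = 0.009007.
c = 2·atan2(√a, √(1−a)) = 0.19009 rad → d = 6371·c ≈ 1211.07 km.

1211 km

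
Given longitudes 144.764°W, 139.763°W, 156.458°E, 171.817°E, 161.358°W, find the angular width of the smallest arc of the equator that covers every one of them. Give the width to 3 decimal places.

Sort the longitudes: -161.358°, -144.764°, -139.763°, +156.458°, +171.817°.
Eastward gaps between consecutive values (wrapping around): 16.594°, 5.001°, 296.221°, 15.359°, 26.825°.
Largest gap = 296.221° ⇒ minimal covering band is its complement: 360° − 296.221° = 63.779°.
Band runs from +156.458° eastward to -139.763°, crossing the antimeridian.

63.779°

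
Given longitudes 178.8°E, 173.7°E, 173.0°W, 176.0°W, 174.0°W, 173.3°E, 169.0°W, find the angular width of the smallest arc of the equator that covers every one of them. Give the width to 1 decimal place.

Sort the longitudes: -176.0°, -174.0°, -173.0°, -169.0°, +173.3°, +173.7°, +178.8°.
Eastward gaps between consecutive values (wrapping around): 2.0°, 1.0°, 4.0°, 342.3°, 0.4°, 5.1°, 5.2°.
Largest gap = 342.3° ⇒ minimal covering band is its complement: 360° − 342.3° = 17.7°.
Band runs from +173.3° eastward to -169.0°, crossing the antimeridian.

17.7°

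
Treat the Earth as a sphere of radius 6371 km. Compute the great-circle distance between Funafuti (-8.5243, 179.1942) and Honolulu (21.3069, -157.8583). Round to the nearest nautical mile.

2245 nmi

Δλ = -157.8583 − 179.1942 = -337.0525°; wrapped into (−180°, 180°]: 22.9475°.
Δφ = 21.3069 − -8.5243 = 29.8312°.
a = sin²(Δφ/2) + cos φ₁ · cos φ₂ · sin²(Δλ/2) = 0.102710.
c = 2·atan2(√a, √(1−a)) = 0.65248 rad → d = 6371·c ≈ 4156.95 km ≈ 2244.57 nmi.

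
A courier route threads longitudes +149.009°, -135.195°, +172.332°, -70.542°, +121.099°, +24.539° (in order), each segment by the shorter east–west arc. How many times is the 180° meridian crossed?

4

Leg 1: +149.009° → -135.195°, shortest Δλ = 75.796° (east) — crosses 180°.
Leg 2: -135.195° → +172.332°, shortest Δλ = -52.473° (west) — crosses 180°.
Leg 3: +172.332° → -70.542°, shortest Δλ = 117.126° (east) — crosses 180°.
Leg 4: -70.542° → +121.099°, shortest Δλ = -168.359° (west) — crosses 180°.
Leg 5: +121.099° → +24.539°, shortest Δλ = -96.56° (west) — does not cross 180°.
Total crossings: 4.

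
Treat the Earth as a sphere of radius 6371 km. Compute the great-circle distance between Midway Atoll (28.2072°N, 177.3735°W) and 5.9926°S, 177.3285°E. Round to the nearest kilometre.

Δλ = 177.3285 − -177.3735 = 354.7020°; wrapped into (−180°, 180°]: -5.2980°.
Δφ = -5.9926 − 28.2072 = -34.1998°.
a = sin²(Δφ/2) + cos φ₁ · cos φ₂ · sin²(Δλ/2) = 0.088331.
c = 2·atan2(√a, √(1−a)) = 0.60353 rad → d = 6371·c ≈ 3845.08 km.

3845 km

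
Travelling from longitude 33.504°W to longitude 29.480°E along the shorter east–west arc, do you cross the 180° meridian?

No

Signed shortest Δλ = ((29.480 − -33.504 + 180) mod 360) − 180 = 62.984°.
Going east by 62.984° from -33.504° reaches +29.480° without touching 180°.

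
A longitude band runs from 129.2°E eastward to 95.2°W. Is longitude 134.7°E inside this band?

Yes

Band width going east from +129.2° to -95.2°: ((-95.2 − 129.2) mod 360) = 135.6°.
Offset of +134.7° east of the west edge: ((134.7 − 129.2) mod 360) = 5.5°.
5.5° ≤ 135.6° ⇒ inside.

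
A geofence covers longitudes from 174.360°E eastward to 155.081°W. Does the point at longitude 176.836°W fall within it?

Yes

Band width going east from +174.360° to -155.081°: ((-155.081 − 174.360) mod 360) = 30.559°.
Offset of -176.836° east of the west edge: ((-176.836 − 174.360) mod 360) = 8.804°.
8.804° ≤ 30.559° ⇒ inside.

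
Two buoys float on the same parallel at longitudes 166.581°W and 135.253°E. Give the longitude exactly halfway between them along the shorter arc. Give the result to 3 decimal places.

Signed shortest Δλ from -166.581° to +135.253° is -58.166°.
Midpoint longitude = -166.581° + (-58.166°)/2 = -166.581° − 29.083° = -195.664°.
Normalise into (−180°, 180°]: +164.336°.
(The naïve average (-166.581 + +135.253)/2 = -15.664° is on the wrong side of the globe.)

164.336°E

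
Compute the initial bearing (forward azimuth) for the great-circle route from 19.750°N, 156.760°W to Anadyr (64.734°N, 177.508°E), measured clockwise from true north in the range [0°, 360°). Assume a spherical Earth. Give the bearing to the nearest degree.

Δλ = 177.508 − -156.760 = 334.268°; wrapped into (−180°, 180°]: -25.732°.
θ = atan2( sin Δλ · cos φ₂ , cos φ₁ · sin φ₂ − sin φ₁ · cos φ₂ · cos Δλ )
  = atan2(-0.18531, 0.72121) = -14.410° → normalised to [0°, 360°): 345.590°.

346°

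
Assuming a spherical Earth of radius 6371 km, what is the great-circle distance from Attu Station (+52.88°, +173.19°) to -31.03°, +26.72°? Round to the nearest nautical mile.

8848 nmi

Δλ = 26.72 − 173.19 = -146.47°.
Δφ = -31.03 − 52.88 = -83.91°.
a = sin²(Δφ/2) + cos φ₁ · cos φ₂ · sin²(Δλ/2) = 0.921055.
c = 2·atan2(√a, √(1−a)) = 2.57198 rad → d = 6371·c ≈ 16386.08 km ≈ 8847.78 nmi.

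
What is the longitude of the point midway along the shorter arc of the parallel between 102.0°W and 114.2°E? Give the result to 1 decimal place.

Signed shortest Δλ from -102.0° to +114.2° is -143.8°.
Midpoint longitude = -102.0° + (-143.8°)/2 = -102.0° − 71.9° = -173.9°.
(The naïve average (-102.0 + +114.2)/2 = 6.1° is on the wrong side of the globe.)

173.9°W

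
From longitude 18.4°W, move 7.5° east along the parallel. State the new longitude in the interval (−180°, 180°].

10.9°W

Start at -18.4°; shift +7.5° → -10.9°.
-10.9° already lies in (−180°, 180°].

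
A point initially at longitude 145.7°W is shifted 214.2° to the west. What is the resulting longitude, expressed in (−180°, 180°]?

0.1°E

Start at -145.7°; shift −214.2° → -359.9°.
-359.9° lies outside (−180°, 180°]; add 360° → +0.1°.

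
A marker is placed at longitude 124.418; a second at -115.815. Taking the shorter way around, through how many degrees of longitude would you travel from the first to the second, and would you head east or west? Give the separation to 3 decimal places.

119.767° east

Raw difference: -115.815 − 124.418 = -240.233°.
Normalise into (−180°, 180°]: -240.233° + 360° = 119.767°.
Positive ⇒ the second point lies to the east; separation 119.767°.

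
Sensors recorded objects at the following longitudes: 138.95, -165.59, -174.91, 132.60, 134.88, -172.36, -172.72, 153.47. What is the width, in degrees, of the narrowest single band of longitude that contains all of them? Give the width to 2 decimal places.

Sort the longitudes: -174.91°, -172.72°, -172.36°, -165.59°, +132.60°, +134.88°, +138.95°, +153.47°.
Eastward gaps between consecutive values (wrapping around): 2.19°, 0.36°, 6.77°, 298.19°, 2.28°, 4.07°, 14.52°, 31.62°.
Largest gap = 298.19° ⇒ minimal covering band is its complement: 360° − 298.19° = 61.81°.
Band runs from +132.60° eastward to -165.59°, crossing the antimeridian.

61.81°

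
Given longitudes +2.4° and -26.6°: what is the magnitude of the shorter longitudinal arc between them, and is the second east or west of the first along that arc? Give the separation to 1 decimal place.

29.0° west

Raw difference: -26.6 − 2.4 = -29.0°.
Normalise into (−180°, 180°]: -29.0° stays -29.0°.
Negative ⇒ the second point lies to the west; separation 29.0°.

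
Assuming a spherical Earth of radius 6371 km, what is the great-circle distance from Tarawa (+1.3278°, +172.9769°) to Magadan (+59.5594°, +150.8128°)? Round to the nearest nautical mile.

Δλ = 150.8128 − 172.9769 = -22.1641°.
Δφ = 59.5594 − 1.3278 = 58.2316°.
a = sin²(Δφ/2) + cos φ₁ · cos φ₂ · sin²(Δλ/2) = 0.255470.
c = 2·atan2(√a, √(1−a)) = 1.05979 rad → d = 6371·c ≈ 6751.89 km ≈ 3645.73 nmi.

3646 nmi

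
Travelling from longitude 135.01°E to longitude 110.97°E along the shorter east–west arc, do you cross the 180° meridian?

Signed shortest Δλ = ((110.97 − 135.01 + 180) mod 360) − 180 = -24.04°.
Going west by 24.04° from +135.01° reaches +110.97° without touching 180°.

No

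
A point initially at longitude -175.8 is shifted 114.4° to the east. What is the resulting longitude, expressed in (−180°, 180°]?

-61.4°

Start at -175.8°; shift +114.4° → -61.4°.
-61.4° already lies in (−180°, 180°].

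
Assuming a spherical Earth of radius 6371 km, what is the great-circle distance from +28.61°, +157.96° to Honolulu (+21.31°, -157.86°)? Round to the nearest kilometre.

4502 km

Δλ = -157.86 − 157.96 = -315.82°; wrapped into (−180°, 180°]: 44.18°.
Δφ = 21.31 − 28.61 = -7.30°.
a = sin²(Δφ/2) + cos φ₁ · cos φ₂ · sin²(Δλ/2) = 0.119719.
c = 2·atan2(√a, √(1−a)) = 0.70662 rad → d = 6371·c ≈ 4501.87 km.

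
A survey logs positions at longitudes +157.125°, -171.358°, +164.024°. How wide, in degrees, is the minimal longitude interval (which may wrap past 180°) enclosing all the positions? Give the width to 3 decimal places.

31.517°

Sort the longitudes: -171.358°, +157.125°, +164.024°.
Eastward gaps between consecutive values (wrapping around): 328.483°, 6.899°, 24.618°.
Largest gap = 328.483° ⇒ minimal covering band is its complement: 360° − 328.483° = 31.517°.
Band runs from +157.125° eastward to -171.358°, crossing the antimeridian.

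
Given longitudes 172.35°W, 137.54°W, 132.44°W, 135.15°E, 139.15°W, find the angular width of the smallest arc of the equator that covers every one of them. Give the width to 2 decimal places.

Sort the longitudes: -172.35°, -139.15°, -137.54°, -132.44°, +135.15°.
Eastward gaps between consecutive values (wrapping around): 33.20°, 1.61°, 5.10°, 267.59°, 52.50°.
Largest gap = 267.59° ⇒ minimal covering band is its complement: 360° − 267.59° = 92.41°.
Band runs from +135.15° eastward to -132.44°, crossing the antimeridian.

92.41°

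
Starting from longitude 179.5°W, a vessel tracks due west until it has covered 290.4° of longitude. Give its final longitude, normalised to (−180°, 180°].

Start at -179.5°; shift −290.4° → -469.9°.
-469.9° lies outside (−180°, 180°]; add 360° → -109.9°.

109.9°W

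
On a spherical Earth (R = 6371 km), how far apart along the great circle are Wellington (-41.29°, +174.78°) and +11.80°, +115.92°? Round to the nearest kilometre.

8428 km

Δλ = 115.92 − 174.78 = -58.86°.
Δφ = 11.80 − -41.29 = 53.09°.
a = sin²(Δφ/2) + cos φ₁ · cos φ₂ · sin²(Δλ/2) = 0.377295.
c = 2·atan2(√a, √(1−a)) = 1.32285 rad → d = 6371·c ≈ 8427.91 km.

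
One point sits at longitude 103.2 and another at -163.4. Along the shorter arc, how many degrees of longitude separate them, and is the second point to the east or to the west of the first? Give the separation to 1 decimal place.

Raw difference: -163.4 − 103.2 = -266.6°.
Normalise into (−180°, 180°]: -266.6° + 360° = 93.4°.
Positive ⇒ the second point lies to the east; separation 93.4°.

93.4° east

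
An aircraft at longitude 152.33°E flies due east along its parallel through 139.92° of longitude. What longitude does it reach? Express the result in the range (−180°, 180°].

Start at +152.33°; shift +139.92° → +292.25°.
+292.25° lies outside (−180°, 180°]; subtract 360° → -67.75°.

67.75°W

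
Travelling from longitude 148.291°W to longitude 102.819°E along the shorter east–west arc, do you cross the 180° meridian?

Naïve |102.819 − -148.291| = 251.11° > 180°, so the shorter arc goes the other way round — across 180°.
Signed shortest Δλ = ((102.819 − -148.291 + 180) mod 360) − 180 = -108.89°.
Going west by 108.89° from -148.291° passes through 180° before reaching +102.819°.

Yes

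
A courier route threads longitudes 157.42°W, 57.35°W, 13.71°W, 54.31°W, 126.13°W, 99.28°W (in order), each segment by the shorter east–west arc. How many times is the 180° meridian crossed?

Leg 1: -157.42° → -57.35°, shortest Δλ = 100.07° (east) — does not cross 180°.
Leg 2: -57.35° → -13.71°, shortest Δλ = 43.64° (east) — does not cross 180°.
Leg 3: -13.71° → -54.31°, shortest Δλ = -40.6° (west) — does not cross 180°.
Leg 4: -54.31° → -126.13°, shortest Δλ = -71.82° (west) — does not cross 180°.
Leg 5: -126.13° → -99.28°, shortest Δλ = 26.85° (east) — does not cross 180°.
Total crossings: 0.

0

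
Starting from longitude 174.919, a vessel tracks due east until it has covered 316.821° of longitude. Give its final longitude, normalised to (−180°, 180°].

Start at +174.919°; shift +316.821° → +491.740°.
+491.740° lies outside (−180°, 180°]; subtract 360° → +131.740°.

+131.740°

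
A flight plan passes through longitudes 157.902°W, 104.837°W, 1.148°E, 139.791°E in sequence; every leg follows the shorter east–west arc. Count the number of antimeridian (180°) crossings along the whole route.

Leg 1: -157.902° → -104.837°, shortest Δλ = 53.065° (east) — does not cross 180°.
Leg 2: -104.837° → +1.148°, shortest Δλ = 105.985° (east) — does not cross 180°.
Leg 3: +1.148° → +139.791°, shortest Δλ = 138.643° (east) — does not cross 180°.
Total crossings: 0.

0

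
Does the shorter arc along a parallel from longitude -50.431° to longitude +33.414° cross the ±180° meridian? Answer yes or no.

Signed shortest Δλ = ((33.414 − -50.431 + 180) mod 360) − 180 = 83.845°.
Going east by 83.845° from -50.431° reaches +33.414° without touching 180°.

No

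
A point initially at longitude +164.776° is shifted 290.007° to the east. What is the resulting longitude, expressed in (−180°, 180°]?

+94.783°

Start at +164.776°; shift +290.007° → +454.783°.
+454.783° lies outside (−180°, 180°]; subtract 360° → +94.783°.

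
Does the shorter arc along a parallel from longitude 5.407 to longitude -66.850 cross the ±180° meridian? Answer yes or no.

Signed shortest Δλ = ((-66.850 − 5.407 + 180) mod 360) − 180 = -72.257°.
Going west by 72.257° from +5.407° reaches -66.850° without touching 180°.

No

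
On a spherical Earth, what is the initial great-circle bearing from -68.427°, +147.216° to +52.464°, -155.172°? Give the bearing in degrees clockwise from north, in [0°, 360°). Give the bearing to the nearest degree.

41°

Δλ = -155.172 − 147.216 = -302.388°; wrapped into (−180°, 180°]: 57.612°.
θ = atan2( sin Δλ · cos φ₂ , cos φ₁ · sin φ₂ − sin φ₁ · cos φ₂ · cos Δλ )
  = atan2(0.51448, 0.59505) = 40.847° → normalised to [0°, 360°): 40.847°.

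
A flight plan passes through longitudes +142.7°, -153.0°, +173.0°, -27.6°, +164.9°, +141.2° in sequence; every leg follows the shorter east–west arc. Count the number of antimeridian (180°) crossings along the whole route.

Leg 1: +142.7° → -153.0°, shortest Δλ = 64.3° (east) — crosses 180°.
Leg 2: -153.0° → +173.0°, shortest Δλ = -34.0° (west) — crosses 180°.
Leg 3: +173.0° → -27.6°, shortest Δλ = 159.4° (east) — crosses 180°.
Leg 4: -27.6° → +164.9°, shortest Δλ = -167.5° (west) — crosses 180°.
Leg 5: +164.9° → +141.2°, shortest Δλ = -23.7° (west) — does not cross 180°.
Total crossings: 4.

4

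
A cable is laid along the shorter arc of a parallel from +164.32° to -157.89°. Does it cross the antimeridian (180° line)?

Yes

Naïve |-157.89 − 164.32| = 322.21° > 180°, so the shorter arc goes the other way round — across 180°.
Signed shortest Δλ = ((-157.89 − 164.32 + 180) mod 360) − 180 = 37.79°.
Going east by 37.79° from +164.32° passes through 180° before reaching -157.89°.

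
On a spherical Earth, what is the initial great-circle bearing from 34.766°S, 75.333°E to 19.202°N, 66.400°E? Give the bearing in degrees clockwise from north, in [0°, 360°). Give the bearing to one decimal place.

Δλ = 66.400 − 75.333 = -8.933°.
θ = atan2( sin Δλ · cos φ₂ , cos φ₁ · sin φ₂ − sin φ₁ · cos φ₂ · cos Δλ )
  = atan2(-0.14664, 0.80216) = -10.360° → normalised to [0°, 360°): 349.640°.

349.6°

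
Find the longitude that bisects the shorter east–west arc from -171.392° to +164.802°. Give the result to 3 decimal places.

Signed shortest Δλ from -171.392° to +164.802° is -23.806°.
Midpoint longitude = -171.392° + (-23.806°)/2 = -171.392° − 11.903° = -183.295°.
Normalise into (−180°, 180°]: +176.705°.
(The naïve average (-171.392 + +164.802)/2 = -3.295° is on the wrong side of the globe.)

+176.705°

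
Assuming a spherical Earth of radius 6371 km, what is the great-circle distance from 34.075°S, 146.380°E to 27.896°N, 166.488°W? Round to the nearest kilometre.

Δλ = -166.488 − 146.380 = -312.868°; wrapped into (−180°, 180°]: 47.132°.
Δφ = 27.896 − -34.075 = 61.971°.
a = sin²(Δφ/2) + cos φ₁ · cos φ₂ · sin²(Δλ/2) = 0.382055.
c = 2·atan2(√a, √(1−a)) = 1.33266 rad → d = 6371·c ≈ 8490.40 km.

8490 km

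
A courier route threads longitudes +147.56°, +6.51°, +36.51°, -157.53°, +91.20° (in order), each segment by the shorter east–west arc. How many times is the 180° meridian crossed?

Leg 1: +147.56° → +6.51°, shortest Δλ = -141.05° (west) — does not cross 180°.
Leg 2: +6.51° → +36.51°, shortest Δλ = 30.0° (east) — does not cross 180°.
Leg 3: +36.51° → -157.53°, shortest Δλ = 165.96° (east) — crosses 180°.
Leg 4: -157.53° → +91.20°, shortest Δλ = -111.27° (west) — crosses 180°.
Total crossings: 2.

2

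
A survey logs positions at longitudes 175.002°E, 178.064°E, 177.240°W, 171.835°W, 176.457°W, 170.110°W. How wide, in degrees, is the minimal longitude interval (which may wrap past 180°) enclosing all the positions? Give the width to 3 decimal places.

Sort the longitudes: -177.240°, -176.457°, -171.835°, -170.110°, +175.002°, +178.064°.
Eastward gaps between consecutive values (wrapping around): 0.783°, 4.622°, 1.725°, 345.112°, 3.062°, 4.696°.
Largest gap = 345.112° ⇒ minimal covering band is its complement: 360° − 345.112° = 14.888°.
Band runs from +175.002° eastward to -170.110°, crossing the antimeridian.

14.888°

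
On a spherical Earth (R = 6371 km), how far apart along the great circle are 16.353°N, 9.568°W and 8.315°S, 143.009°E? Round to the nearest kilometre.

16909 km

Δλ = 143.009 − -9.568 = 152.577°.
Δφ = -8.315 − 16.353 = -24.668°.
a = sin²(Δφ/2) + cos φ₁ · cos φ₂ · sin²(Δλ/2) = 0.941743.
c = 2·atan2(√a, √(1−a)) = 2.65405 rad → d = 6371·c ≈ 16908.94 km.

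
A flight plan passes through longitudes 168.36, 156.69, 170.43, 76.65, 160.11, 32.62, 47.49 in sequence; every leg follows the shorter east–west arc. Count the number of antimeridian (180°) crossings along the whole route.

Leg 1: +168.36° → +156.69°, shortest Δλ = -11.67° (west) — does not cross 180°.
Leg 2: +156.69° → +170.43°, shortest Δλ = 13.74° (east) — does not cross 180°.
Leg 3: +170.43° → +76.65°, shortest Δλ = -93.78° (west) — does not cross 180°.
Leg 4: +76.65° → +160.11°, shortest Δλ = 83.46° (east) — does not cross 180°.
Leg 5: +160.11° → +32.62°, shortest Δλ = -127.49° (west) — does not cross 180°.
Leg 6: +32.62° → +47.49°, shortest Δλ = 14.87° (east) — does not cross 180°.
Total crossings: 0.

0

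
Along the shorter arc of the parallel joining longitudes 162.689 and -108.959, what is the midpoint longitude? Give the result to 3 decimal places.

Signed shortest Δλ from +162.689° to -108.959° is +88.352°.
Midpoint longitude = +162.689° + (+88.352°)/2 = +162.689° + 44.176° = +206.865°.
Normalise into (−180°, 180°]: -153.135°.
(The naïve average (+162.689 + -108.959)/2 = 26.865° is on the wrong side of the globe.)

-153.135°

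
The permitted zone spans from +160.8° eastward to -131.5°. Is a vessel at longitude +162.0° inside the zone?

Band width going east from +160.8° to -131.5°: ((-131.5 − 160.8) mod 360) = 67.7°.
Offset of +162.0° east of the west edge: ((162.0 − 160.8) mod 360) = 1.2°.
1.2° ≤ 67.7° ⇒ inside.

Yes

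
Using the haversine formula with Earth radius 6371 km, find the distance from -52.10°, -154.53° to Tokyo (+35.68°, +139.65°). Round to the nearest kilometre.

Δλ = 139.65 − -154.53 = 294.18°; wrapped into (−180°, 180°]: -65.82°.
Δφ = 35.68 − -52.10 = 87.78°.
a = sin²(Δφ/2) + cos φ₁ · cos φ₂ · sin²(Δλ/2) = 0.627928.
c = 2·atan2(√a, √(1−a)) = 1.82953 rad → d = 6371·c ≈ 11655.94 km.

11656 km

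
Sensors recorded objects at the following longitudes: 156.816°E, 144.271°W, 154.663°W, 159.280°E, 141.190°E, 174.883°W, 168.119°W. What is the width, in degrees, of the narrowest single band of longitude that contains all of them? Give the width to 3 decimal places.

Sort the longitudes: -174.883°, -168.119°, -154.663°, -144.271°, +141.190°, +156.816°, +159.280°.
Eastward gaps between consecutive values (wrapping around): 6.764°, 13.456°, 10.392°, 285.461°, 15.626°, 2.464°, 25.837°.
Largest gap = 285.461° ⇒ minimal covering band is its complement: 360° − 285.461° = 74.539°.
Band runs from +141.190° eastward to -144.271°, crossing the antimeridian.

74.539°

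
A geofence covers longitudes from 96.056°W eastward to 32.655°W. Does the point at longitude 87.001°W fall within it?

Yes

Band width going east from -96.056° to -32.655°: ((-32.655 − -96.056) mod 360) = 63.401°.
Offset of -87.001° east of the west edge: ((-87.001 − -96.056) mod 360) = 9.055°.
9.055° ≤ 63.401° ⇒ inside.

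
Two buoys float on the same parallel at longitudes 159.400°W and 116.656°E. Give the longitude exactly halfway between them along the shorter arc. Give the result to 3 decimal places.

158.628°E

Signed shortest Δλ from -159.400° to +116.656° is -83.944°.
Midpoint longitude = -159.400° + (-83.944°)/2 = -159.400° − 41.972° = -201.372°.
Normalise into (−180°, 180°]: +158.628°.
(The naïve average (-159.400 + +116.656)/2 = -21.372° is on the wrong side of the globe.)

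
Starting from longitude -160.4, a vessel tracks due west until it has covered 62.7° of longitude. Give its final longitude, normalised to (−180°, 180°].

+136.9°

Start at -160.4°; shift −62.7° → -223.1°.
-223.1° lies outside (−180°, 180°]; add 360° → +136.9°.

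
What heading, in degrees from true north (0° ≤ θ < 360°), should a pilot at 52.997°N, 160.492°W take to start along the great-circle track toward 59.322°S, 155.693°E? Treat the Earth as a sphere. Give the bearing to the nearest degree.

Δλ = 155.693 − -160.492 = 316.185°; wrapped into (−180°, 180°]: -43.815°.
θ = atan2( sin Δλ · cos φ₂ , cos φ₁ · sin φ₂ − sin φ₁ · cos φ₂ · cos Δλ )
  = atan2(-0.35324, -0.81164) = -156.481° → normalised to [0°, 360°): 203.519°.

204°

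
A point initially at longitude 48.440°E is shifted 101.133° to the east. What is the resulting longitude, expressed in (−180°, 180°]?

Start at +48.440°; shift +101.133° → +149.573°.
+149.573° already lies in (−180°, 180°].

149.573°E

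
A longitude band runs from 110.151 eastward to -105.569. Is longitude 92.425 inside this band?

Band width going east from +110.151° to -105.569°: ((-105.569 − 110.151) mod 360) = 144.280°.
Offset of +92.425° east of the west edge: ((92.425 − 110.151) mod 360) = 342.274°.
342.274° > 144.280° ⇒ outside.

No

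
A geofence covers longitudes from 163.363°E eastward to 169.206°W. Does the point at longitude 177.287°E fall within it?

Band width going east from +163.363° to -169.206°: ((-169.206 − 163.363) mod 360) = 27.431°.
Offset of +177.287° east of the west edge: ((177.287 − 163.363) mod 360) = 13.924°.
13.924° ≤ 27.431° ⇒ inside.

Yes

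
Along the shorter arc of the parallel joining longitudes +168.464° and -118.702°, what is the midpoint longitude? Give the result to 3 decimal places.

Signed shortest Δλ from +168.464° to -118.702° is +72.834°.
Midpoint longitude = +168.464° + (+72.834°)/2 = +168.464° + 36.417° = +204.881°.
Normalise into (−180°, 180°]: -155.119°.
(The naïve average (+168.464 + -118.702)/2 = 24.881° is on the wrong side of the globe.)

-155.119°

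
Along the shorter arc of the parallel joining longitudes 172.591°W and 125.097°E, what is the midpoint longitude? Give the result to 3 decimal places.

Signed shortest Δλ from -172.591° to +125.097° is -62.312°.
Midpoint longitude = -172.591° + (-62.312°)/2 = -172.591° − 31.156° = -203.747°.
Normalise into (−180°, 180°]: +156.253°.
(The naïve average (-172.591 + +125.097)/2 = -23.747° is on the wrong side of the globe.)

156.253°E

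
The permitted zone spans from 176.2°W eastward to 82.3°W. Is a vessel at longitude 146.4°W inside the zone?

Band width going east from -176.2° to -82.3°: ((-82.3 − -176.2) mod 360) = 93.9°.
Offset of -146.4° east of the west edge: ((-146.4 − -176.2) mod 360) = 29.8°.
29.8° ≤ 93.9° ⇒ inside.

Yes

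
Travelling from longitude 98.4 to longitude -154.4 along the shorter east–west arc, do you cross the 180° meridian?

Yes

Naïve |-154.4 − 98.4| = 252.8° > 180°, so the shorter arc goes the other way round — across 180°.
Signed shortest Δλ = ((-154.4 − 98.4 + 180) mod 360) − 180 = 107.2°.
Going east by 107.2° from +98.4° passes through 180° before reaching -154.4°.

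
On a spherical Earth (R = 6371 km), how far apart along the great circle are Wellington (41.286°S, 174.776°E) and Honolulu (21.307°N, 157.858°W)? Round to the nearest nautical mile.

Δλ = -157.858 − 174.776 = -332.634°; wrapped into (−180°, 180°]: 27.366°.
Δφ = 21.307 − -41.286 = 62.593°.
a = sin²(Δφ/2) + cos φ₁ · cos φ₂ · sin²(Δλ/2) = 0.309018.
c = 2·atan2(√a, √(1−a)) = 1.17888 rad → d = 6371·c ≈ 7510.62 km ≈ 4055.41 nmi.

4055 nmi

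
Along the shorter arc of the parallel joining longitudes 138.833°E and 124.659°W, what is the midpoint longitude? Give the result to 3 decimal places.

172.913°W

Signed shortest Δλ from +138.833° to -124.659° is +96.508°.
Midpoint longitude = +138.833° + (+96.508°)/2 = +138.833° + 48.254° = +187.087°.
Normalise into (−180°, 180°]: -172.913°.
(The naïve average (+138.833 + -124.659)/2 = 7.087° is on the wrong side of the globe.)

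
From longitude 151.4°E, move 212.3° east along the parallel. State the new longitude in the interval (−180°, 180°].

Start at +151.4°; shift +212.3° → +363.7°.
+363.7° lies outside (−180°, 180°]; subtract 360° → +3.7°.

3.7°E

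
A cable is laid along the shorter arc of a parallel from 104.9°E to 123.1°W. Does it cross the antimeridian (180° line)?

Yes

Naïve |-123.1 − 104.9| = 228.0° > 180°, so the shorter arc goes the other way round — across 180°.
Signed shortest Δλ = ((-123.1 − 104.9 + 180) mod 360) − 180 = 132.0°.
Going east by 132.0° from +104.9° passes through 180° before reaching -123.1°.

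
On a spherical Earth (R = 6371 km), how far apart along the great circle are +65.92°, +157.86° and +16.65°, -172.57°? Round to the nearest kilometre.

5895 km

Δλ = -172.57 − 157.86 = -330.43°; wrapped into (−180°, 180°]: 29.57°.
Δφ = 16.65 − 65.92 = -49.27°.
a = sin²(Δφ/2) + cos φ₁ · cos φ₂ · sin²(Δλ/2) = 0.199209.
c = 2·atan2(√a, √(1−a)) = 0.92532 rad → d = 6371·c ≈ 5895.20 km.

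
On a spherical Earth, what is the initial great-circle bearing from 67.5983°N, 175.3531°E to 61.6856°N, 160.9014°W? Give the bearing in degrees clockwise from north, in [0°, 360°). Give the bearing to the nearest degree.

Δλ = -160.9014 − 175.3531 = -336.2545°; wrapped into (−180°, 180°]: 23.7455°.
θ = atan2( sin Δλ · cos φ₂ , cos φ₁ · sin φ₂ − sin φ₁ · cos φ₂ · cos Δλ )
  = atan2(0.19099, -0.06589) = 109.034° → normalised to [0°, 360°): 109.034°.

109°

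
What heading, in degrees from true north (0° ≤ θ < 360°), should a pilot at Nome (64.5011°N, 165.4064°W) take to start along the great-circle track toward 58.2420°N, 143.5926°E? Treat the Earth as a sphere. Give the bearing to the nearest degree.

Δλ = 143.5926 − -165.4064 = 308.9990°; wrapped into (−180°, 180°]: -51.0010°.
θ = atan2( sin Δλ · cos φ₂ , cos φ₁ · sin φ₂ − sin φ₁ · cos φ₂ · cos Δλ )
  = atan2(-0.40904, 0.06708) = -80.687° → normalised to [0°, 360°): 279.313°.

279°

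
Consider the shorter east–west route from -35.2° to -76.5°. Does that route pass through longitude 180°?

No

Signed shortest Δλ = ((-76.5 − -35.2 + 180) mod 360) − 180 = -41.3°.
Going west by 41.3° from -35.2° reaches -76.5° without touching 180°.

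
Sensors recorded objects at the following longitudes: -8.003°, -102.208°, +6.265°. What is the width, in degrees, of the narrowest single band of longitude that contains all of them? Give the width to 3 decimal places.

108.473°

Sort the longitudes: -102.208°, -8.003°, +6.265°.
Eastward gaps between consecutive values (wrapping around): 94.205°, 14.268°, 251.527°.
Largest gap = 251.527° ⇒ minimal covering band is its complement: 360° − 251.527° = 108.473°.
Band runs from -102.208° eastward to +6.265°.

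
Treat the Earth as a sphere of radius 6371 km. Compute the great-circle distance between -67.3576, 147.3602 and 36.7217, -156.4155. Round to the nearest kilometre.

Δλ = -156.4155 − 147.3602 = -303.7757°; wrapped into (−180°, 180°]: 56.2243°.
Δφ = 36.7217 − -67.3576 = 104.0793°.
a = sin²(Δφ/2) + cos φ₁ · cos φ₂ · sin²(Δλ/2) = 0.690146.
c = 2·atan2(√a, √(1−a)) = 1.96091 rad → d = 6371·c ≈ 12492.94 km.

12493 km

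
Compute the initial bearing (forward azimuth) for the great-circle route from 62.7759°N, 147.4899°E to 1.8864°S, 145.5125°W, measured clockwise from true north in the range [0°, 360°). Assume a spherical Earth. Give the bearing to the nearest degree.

111°

Δλ = -145.5125 − 147.4899 = -293.0024°; wrapped into (−180°, 180°]: 66.9976°.
θ = atan2( sin Δλ · cos φ₂ , cos φ₁ · sin φ₂ − sin φ₁ · cos φ₂ · cos Δλ )
  = atan2(0.91999, -0.36235) = 111.498° → normalised to [0°, 360°): 111.498°.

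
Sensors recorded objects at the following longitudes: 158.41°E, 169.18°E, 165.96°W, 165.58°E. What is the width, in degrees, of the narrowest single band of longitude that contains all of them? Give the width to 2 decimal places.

Sort the longitudes: -165.96°, +158.41°, +165.58°, +169.18°.
Eastward gaps between consecutive values (wrapping around): 324.37°, 7.17°, 3.60°, 24.86°.
Largest gap = 324.37° ⇒ minimal covering band is its complement: 360° − 324.37° = 35.63°.
Band runs from +158.41° eastward to -165.96°, crossing the antimeridian.

35.63°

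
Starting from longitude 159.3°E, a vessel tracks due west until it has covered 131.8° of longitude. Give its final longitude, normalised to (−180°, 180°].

27.5°E

Start at +159.3°; shift −131.8° → +27.5°.
+27.5° already lies in (−180°, 180°].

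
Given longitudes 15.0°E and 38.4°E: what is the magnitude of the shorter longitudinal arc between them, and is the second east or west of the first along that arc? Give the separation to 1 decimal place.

Raw difference: 38.4 − 15.0 = 23.4°.
Normalise into (−180°, 180°]: 23.4° stays 23.4°.
Positive ⇒ the second point lies to the east; separation 23.4°.

23.4° east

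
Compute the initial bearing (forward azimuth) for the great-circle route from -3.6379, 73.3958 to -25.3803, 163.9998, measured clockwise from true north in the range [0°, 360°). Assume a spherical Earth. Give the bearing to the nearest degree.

115°

Δλ = 163.9998 − 73.3958 = 90.6040°.
θ = atan2( sin Δλ · cos φ₂ , cos φ₁ · sin φ₂ − sin φ₁ · cos φ₂ · cos Δλ )
  = atan2(0.90343, -0.42837) = 115.368° → normalised to [0°, 360°): 115.368°.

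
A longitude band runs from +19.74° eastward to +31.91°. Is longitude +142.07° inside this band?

No

Band width going east from +19.74° to +31.91°: ((31.91 − 19.74) mod 360) = 12.17°.
Offset of +142.07° east of the west edge: ((142.07 − 19.74) mod 360) = 122.33°.
122.33° > 12.17° ⇒ outside.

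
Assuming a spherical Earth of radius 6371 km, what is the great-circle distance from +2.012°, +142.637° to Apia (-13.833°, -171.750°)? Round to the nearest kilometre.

Δλ = -171.750 − 142.637 = -314.387°; wrapped into (−180°, 180°]: 45.613°.
Δφ = -13.833 − 2.012 = -15.845°.
a = sin²(Δφ/2) + cos φ₁ · cos φ₂ · sin²(Δλ/2) = 0.164800.
c = 2·atan2(√a, √(1−a)) = 0.83605 rad → d = 6371·c ≈ 5326.46 km.

5326 km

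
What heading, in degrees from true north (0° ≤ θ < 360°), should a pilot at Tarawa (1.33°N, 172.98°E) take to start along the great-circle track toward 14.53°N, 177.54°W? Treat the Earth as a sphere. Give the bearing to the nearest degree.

35°

Δλ = -177.54 − 172.98 = -350.52°; wrapped into (−180°, 180°]: 9.48°.
θ = atan2( sin Δλ · cos φ₂ , cos φ₁ · sin φ₂ − sin φ₁ · cos φ₂ · cos Δλ )
  = atan2(0.15944, 0.22866) = 34.887° → normalised to [0°, 360°): 34.887°.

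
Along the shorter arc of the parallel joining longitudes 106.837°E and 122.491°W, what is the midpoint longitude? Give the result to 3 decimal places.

172.173°E

Signed shortest Δλ from +106.837° to -122.491° is +130.672°.
Midpoint longitude = +106.837° + (+130.672°)/2 = +106.837° + 65.336° = +172.173°.
(The naïve average (+106.837 + -122.491)/2 = -7.827° is on the wrong side of the globe.)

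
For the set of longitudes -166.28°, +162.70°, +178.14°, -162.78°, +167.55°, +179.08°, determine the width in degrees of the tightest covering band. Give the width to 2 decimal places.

34.52°

Sort the longitudes: -166.28°, -162.78°, +162.70°, +167.55°, +178.14°, +179.08°.
Eastward gaps between consecutive values (wrapping around): 3.50°, 325.48°, 4.85°, 10.59°, 0.94°, 14.64°.
Largest gap = 325.48° ⇒ minimal covering band is its complement: 360° − 325.48° = 34.52°.
Band runs from +162.70° eastward to -162.78°, crossing the antimeridian.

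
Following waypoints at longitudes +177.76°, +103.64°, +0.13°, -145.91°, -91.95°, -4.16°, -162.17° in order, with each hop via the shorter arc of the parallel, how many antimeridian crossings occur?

Leg 1: +177.76° → +103.64°, shortest Δλ = -74.12° (west) — does not cross 180°.
Leg 2: +103.64° → +0.13°, shortest Δλ = -103.51° (west) — does not cross 180°.
Leg 3: +0.13° → -145.91°, shortest Δλ = -146.04° (west) — does not cross 180°.
Leg 4: -145.91° → -91.95°, shortest Δλ = 53.96° (east) — does not cross 180°.
Leg 5: -91.95° → -4.16°, shortest Δλ = 87.79° (east) — does not cross 180°.
Leg 6: -4.16° → -162.17°, shortest Δλ = -158.01° (west) — does not cross 180°.
Total crossings: 0.

0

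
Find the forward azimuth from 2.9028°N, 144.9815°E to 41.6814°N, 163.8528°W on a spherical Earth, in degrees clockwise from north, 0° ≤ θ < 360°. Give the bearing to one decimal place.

Δλ = -163.8528 − 144.9815 = -308.8343°; wrapped into (−180°, 180°]: 51.1657°.
θ = atan2( sin Δλ · cos φ₂ , cos φ₁ · sin φ₂ − sin φ₁ · cos φ₂ · cos Δλ )
  = atan2(0.58177, 0.64042) = 42.253° → normalised to [0°, 360°): 42.253°.

42.3°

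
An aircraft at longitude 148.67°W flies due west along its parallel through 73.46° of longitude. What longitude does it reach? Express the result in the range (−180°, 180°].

Start at -148.67°; shift −73.46° → -222.13°.
-222.13° lies outside (−180°, 180°]; add 360° → +137.87°.

137.87°E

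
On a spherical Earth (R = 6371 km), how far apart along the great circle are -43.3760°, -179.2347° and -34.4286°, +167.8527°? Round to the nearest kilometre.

1493 km

Δλ = 167.8527 − -179.2347 = 347.0874°; wrapped into (−180°, 180°]: -12.9126°.
Δφ = -34.4286 − -43.3760 = 8.9474°.
a = sin²(Δφ/2) + cos φ₁ · cos φ₂ · sin²(Δλ/2) = 0.013665.
c = 2·atan2(√a, √(1−a)) = 0.23433 rad → d = 6371·c ≈ 1492.91 km.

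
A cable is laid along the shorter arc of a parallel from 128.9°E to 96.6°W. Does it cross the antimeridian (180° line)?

Naïve |-96.6 − 128.9| = 225.5° > 180°, so the shorter arc goes the other way round — across 180°.
Signed shortest Δλ = ((-96.6 − 128.9 + 180) mod 360) − 180 = 134.5°.
Going east by 134.5° from +128.9° passes through 180° before reaching -96.6°.

Yes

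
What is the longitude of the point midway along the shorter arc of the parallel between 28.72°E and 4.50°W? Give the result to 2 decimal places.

12.11°E

Signed shortest Δλ from +28.72° to -4.50° is -33.22°.
Midpoint longitude = +28.72° + (-33.22°)/2 = +28.72° − 16.61° = +12.11°.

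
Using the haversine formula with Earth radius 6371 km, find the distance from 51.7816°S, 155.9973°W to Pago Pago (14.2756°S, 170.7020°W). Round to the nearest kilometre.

Δλ = -170.7020 − -155.9973 = -14.7047°.
Δφ = -14.2756 − -51.7816 = 37.5060°.
a = sin²(Δφ/2) + cos φ₁ · cos φ₂ · sin²(Δλ/2) = 0.113174.
c = 2·atan2(√a, √(1−a)) = 0.68621 rad → d = 6371·c ≈ 4371.85 km.

4372 km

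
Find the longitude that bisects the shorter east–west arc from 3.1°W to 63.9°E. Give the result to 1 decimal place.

Signed shortest Δλ from -3.1° to +63.9° is +67.0°.
Midpoint longitude = -3.1° + (+67.0°)/2 = -3.1° + 33.5° = +30.4°.

30.4°E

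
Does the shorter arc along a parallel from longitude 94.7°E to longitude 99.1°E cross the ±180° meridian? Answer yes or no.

No

Signed shortest Δλ = ((99.1 − 94.7 + 180) mod 360) − 180 = 4.4°.
Going east by 4.4° from +94.7° reaches +99.1° without touching 180°.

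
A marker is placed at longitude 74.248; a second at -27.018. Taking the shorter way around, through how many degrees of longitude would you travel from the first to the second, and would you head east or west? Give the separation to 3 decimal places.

101.266° west

Raw difference: -27.018 − 74.248 = -101.266°.
Normalise into (−180°, 180°]: -101.266° stays -101.266°.
Negative ⇒ the second point lies to the west; separation 101.266°.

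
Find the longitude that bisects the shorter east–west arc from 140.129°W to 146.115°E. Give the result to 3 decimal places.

177.007°W

Signed shortest Δλ from -140.129° to +146.115° is -73.756°.
Midpoint longitude = -140.129° + (-73.756°)/2 = -140.129° − 36.878° = -177.007°.
(The naïve average (-140.129 + +146.115)/2 = 2.993° is on the wrong side of the globe.)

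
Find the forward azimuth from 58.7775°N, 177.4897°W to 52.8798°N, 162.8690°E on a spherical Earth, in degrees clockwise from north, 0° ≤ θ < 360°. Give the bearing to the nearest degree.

250°

Δλ = 162.8690 − -177.4897 = 340.3587°; wrapped into (−180°, 180°]: -19.6413°.
θ = atan2( sin Δλ · cos φ₂ , cos φ₁ · sin φ₂ − sin φ₁ · cos φ₂ · cos Δλ )
  = atan2(-0.20285, -0.07272) = -109.723° → normalised to [0°, 360°): 250.277°.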